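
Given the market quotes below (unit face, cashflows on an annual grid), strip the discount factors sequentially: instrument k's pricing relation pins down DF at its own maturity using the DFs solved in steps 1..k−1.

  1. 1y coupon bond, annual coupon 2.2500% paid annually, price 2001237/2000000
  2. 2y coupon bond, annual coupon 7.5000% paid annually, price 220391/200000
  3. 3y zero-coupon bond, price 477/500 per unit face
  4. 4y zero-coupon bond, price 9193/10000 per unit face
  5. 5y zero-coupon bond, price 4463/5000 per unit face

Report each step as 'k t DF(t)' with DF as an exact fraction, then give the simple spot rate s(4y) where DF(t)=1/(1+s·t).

step 1 [1y] bond c/1=9/400: DF=(2001237/2000000 − 9/400·(0))/(1+9/400) = 4893/5000 ≈ 0.978600
step 2 [2y] bond c/1=3/40: DF=(220391/200000 − 3/40·(0.978600))/(1+3/40) = 598/625 ≈ 0.956800
step 3 [3y] zero: DF = P = 477/500 ≈ 0.954000
step 4 [4y] zero: DF = P = 9193/10000 ≈ 0.919300
step 5 [5y] zero: DF = P = 4463/5000 ≈ 0.892600

1 1 4893/5000
2 2 598/625
3 3 477/500
4 4 9193/10000
5 5 4463/5000
s(4y) = (1/(9193/10000) − 1)/(4) = 807/36772 ≈ 2.1946%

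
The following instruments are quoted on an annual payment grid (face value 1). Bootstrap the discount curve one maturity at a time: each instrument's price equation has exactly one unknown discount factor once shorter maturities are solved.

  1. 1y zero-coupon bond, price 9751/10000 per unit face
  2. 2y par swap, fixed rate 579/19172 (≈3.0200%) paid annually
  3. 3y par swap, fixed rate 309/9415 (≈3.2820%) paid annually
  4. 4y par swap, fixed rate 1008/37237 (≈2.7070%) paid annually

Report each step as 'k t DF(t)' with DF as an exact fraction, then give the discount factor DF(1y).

step 1 [1y] zero: DF = P = 9751/10000 ≈ 0.975100
step 2 [2y] swap r/1=579/19172: DF=(1 − 579/19172·(0.975100))/(1+579/19172) = 9421/10000 ≈ 0.942100
step 3 [3y] swap r/1=309/9415: DF=(1 − 309/9415·(0.975100+0.942100))/(1+309/9415) = 9073/10000 ≈ 0.907300
step 4 [4y] swap r/1=1008/37237: DF=(1 − 1008/37237·(0.975100+0.942100+0.907300))/(1+1008/37237) = 562/625 ≈ 0.899200

1 1 9751/10000
2 2 9421/10000
3 3 9073/10000
4 4 562/625
DF(1y) = 9751/10000 ≈ 0.975100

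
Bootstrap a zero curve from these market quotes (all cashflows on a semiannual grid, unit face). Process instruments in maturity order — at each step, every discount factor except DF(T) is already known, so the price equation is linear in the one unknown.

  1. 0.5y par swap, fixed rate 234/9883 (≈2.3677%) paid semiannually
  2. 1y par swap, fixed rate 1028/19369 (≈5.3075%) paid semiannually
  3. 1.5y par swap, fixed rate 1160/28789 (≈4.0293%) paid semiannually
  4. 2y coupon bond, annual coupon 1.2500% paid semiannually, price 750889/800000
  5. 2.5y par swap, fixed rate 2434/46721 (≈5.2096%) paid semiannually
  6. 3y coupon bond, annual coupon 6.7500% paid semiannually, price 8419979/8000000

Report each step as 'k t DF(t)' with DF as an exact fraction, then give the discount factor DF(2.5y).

1 1/2 9883/10000
2 1 4743/5000
3 3/2 471/500
4 2 9149/10000
5 5/2 8783/10000
6 3 541/625
DF(2.5y) = 8783/10000 ≈ 0.878300

step 1 [0.5y] swap r/2=117/9883: DF=(1 − 117/9883·(0))/(1+117/9883) = 9883/10000 ≈ 0.988300
step 2 [1y] swap r/2=514/19369: DF=(1 − 514/19369·(0.988300))/(1+514/19369) = 4743/5000 ≈ 0.948600
step 3 [1.5y] swap r/2=580/28789: DF=(1 − 580/28789·(0.988300+0.948600))/(1+580/28789) = 471/500 ≈ 0.942000
step 4 [2y] bond c/2=1/160: DF=(750889/800000 − 1/160·(0.988300+0.948600+0.942000))/(1+1/160) = 9149/10000 ≈ 0.914900
step 5 [2.5y] swap r/2=1217/46721: DF=(1 − 1217/46721·(0.988300+0.948600+0.942000+0.914900))/(1+1217/46721) = 8783/10000 ≈ 0.878300
step 6 [3y] bond c/2=27/800: DF=(8419979/8000000 − 27/800·(0.988300+0.948600+0.942000+0.914900+0.878300))/(1+27/800) = 541/625 ≈ 0.865600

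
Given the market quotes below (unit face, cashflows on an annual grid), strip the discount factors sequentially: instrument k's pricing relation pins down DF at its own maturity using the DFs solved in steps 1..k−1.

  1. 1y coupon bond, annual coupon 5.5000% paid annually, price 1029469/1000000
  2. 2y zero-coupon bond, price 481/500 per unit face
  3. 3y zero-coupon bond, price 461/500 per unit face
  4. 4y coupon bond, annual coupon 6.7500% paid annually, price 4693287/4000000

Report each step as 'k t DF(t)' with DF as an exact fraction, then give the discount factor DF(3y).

1 1 4879/5000
2 2 481/500
3 3 461/500
4 4 9183/10000
DF(3y) = 461/500 ≈ 0.922000

step 1 [1y] bond c/1=11/200: DF=(1029469/1000000 − 11/200·(0))/(1+11/200) = 4879/5000 ≈ 0.975800
step 2 [2y] zero: DF = P = 481/500 ≈ 0.962000
step 3 [3y] zero: DF = P = 461/500 ≈ 0.922000
step 4 [4y] bond c/1=27/400: DF=(4693287/4000000 − 27/400·(0.975800+0.962000+0.922000))/(1+27/400) = 9183/10000 ≈ 0.918300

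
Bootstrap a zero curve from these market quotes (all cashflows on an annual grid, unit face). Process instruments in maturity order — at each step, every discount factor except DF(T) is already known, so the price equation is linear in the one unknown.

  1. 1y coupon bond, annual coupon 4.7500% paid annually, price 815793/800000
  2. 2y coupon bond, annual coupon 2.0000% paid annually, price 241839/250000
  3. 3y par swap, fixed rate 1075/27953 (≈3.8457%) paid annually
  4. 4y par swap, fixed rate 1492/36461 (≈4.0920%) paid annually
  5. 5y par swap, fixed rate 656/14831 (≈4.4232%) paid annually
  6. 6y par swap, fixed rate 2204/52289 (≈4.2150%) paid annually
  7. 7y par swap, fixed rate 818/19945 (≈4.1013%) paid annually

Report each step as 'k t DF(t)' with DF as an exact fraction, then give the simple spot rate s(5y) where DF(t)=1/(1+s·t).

step 1 [1y] bond c/1=19/400: DF=(815793/800000 − 19/400·(0))/(1+19/400) = 1947/2000 ≈ 0.973500
step 2 [2y] bond c/1=1/50: DF=(241839/250000 − 1/50·(0.973500))/(1+1/50) = 9293/10000 ≈ 0.929300
step 3 [3y] swap r/1=1075/27953: DF=(1 − 1075/27953·(0.973500+0.929300))/(1+1075/27953) = 357/400 ≈ 0.892500
step 4 [4y] swap r/1=1492/36461: DF=(1 − 1492/36461·(0.973500+0.929300+0.892500))/(1+1492/36461) = 2127/2500 ≈ 0.850800
step 5 [5y] swap r/1=656/14831: DF=(1 − 656/14831·(0.973500+0.929300+0.892500+0.850800))/(1+656/14831) = 502/625 ≈ 0.803200
step 6 [6y] swap r/1=2204/52289: DF=(1 − 2204/52289·(0.973500+0.929300+0.892500+0.850800+0.803200))/(1+2204/52289) = 1949/2500 ≈ 0.779600
step 7 [7y] swap r/1=818/19945: DF=(1 − 818/19945·(0.973500+0.929300+0.892500+0.850800+0.803200+0.779600))/(1+818/19945) = 3773/5000 ≈ 0.754600

1 1 1947/2000
2 2 9293/10000
3 3 357/400
4 4 2127/2500
5 5 502/625
6 6 1949/2500
7 7 3773/5000
s(5y) = (1/(502/625) − 1)/(5) = 123/2510 ≈ 4.9004%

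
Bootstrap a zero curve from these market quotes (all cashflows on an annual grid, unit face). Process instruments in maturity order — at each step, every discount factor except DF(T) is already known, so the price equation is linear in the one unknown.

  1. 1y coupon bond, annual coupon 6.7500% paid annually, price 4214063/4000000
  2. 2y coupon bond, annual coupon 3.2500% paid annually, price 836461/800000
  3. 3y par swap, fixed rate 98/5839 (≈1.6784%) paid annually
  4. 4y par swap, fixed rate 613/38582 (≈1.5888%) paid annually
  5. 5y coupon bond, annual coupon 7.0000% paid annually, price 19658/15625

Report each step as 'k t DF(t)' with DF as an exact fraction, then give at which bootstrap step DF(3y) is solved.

1 1 9869/10000
2 2 1227/1250
3 3 951/1000
4 4 9387/10000
5 5 4617/5000
DF(3y) is solved at step 3

step 1 [1y] bond c/1=27/400: DF=(4214063/4000000 − 27/400·(0))/(1+27/400) = 9869/10000 ≈ 0.986900
step 2 [2y] bond c/1=13/400: DF=(836461/800000 − 13/400·(0.986900))/(1+13/400) = 1227/1250 ≈ 0.981600
step 3 [3y] swap r/1=98/5839: DF=(1 − 98/5839·(0.986900+0.981600))/(1+98/5839) = 951/1000 ≈ 0.951000
step 4 [4y] swap r/1=613/38582: DF=(1 − 613/38582·(0.986900+0.981600+0.951000))/(1+613/38582) = 9387/10000 ≈ 0.938700
step 5 [5y] bond c/1=7/100: DF=(19658/15625 − 7/100·(0.986900+0.981600+0.951000+0.938700))/(1+7/100) = 4617/5000 ≈ 0.923400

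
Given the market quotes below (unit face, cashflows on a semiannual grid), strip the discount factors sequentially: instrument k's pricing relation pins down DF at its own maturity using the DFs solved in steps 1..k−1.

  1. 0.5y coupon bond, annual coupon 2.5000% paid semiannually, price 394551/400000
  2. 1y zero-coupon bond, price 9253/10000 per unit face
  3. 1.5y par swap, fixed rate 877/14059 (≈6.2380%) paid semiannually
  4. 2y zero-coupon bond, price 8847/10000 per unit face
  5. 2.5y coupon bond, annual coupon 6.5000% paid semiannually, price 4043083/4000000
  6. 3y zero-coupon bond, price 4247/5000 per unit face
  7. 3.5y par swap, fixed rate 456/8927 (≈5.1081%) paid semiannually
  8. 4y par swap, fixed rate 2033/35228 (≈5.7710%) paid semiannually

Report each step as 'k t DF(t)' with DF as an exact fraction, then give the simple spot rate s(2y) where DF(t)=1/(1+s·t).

1 1/2 4871/5000
2 1 9253/10000
3 3/2 9123/10000
4 2 8847/10000
5 5/2 4313/5000
6 3 4247/5000
7 7/2 2101/2500
8 4 7967/10000
s(2y) = (1/(8847/10000) − 1)/(2) = 1153/17694 ≈ 6.5163%

step 1 [0.5y] bond c/2=1/80: DF=(394551/400000 − 1/80·(0))/(1+1/80) = 4871/5000 ≈ 0.974200
step 2 [1y] zero: DF = P = 9253/10000 ≈ 0.925300
step 3 [1.5y] swap r/2=877/28118: DF=(1 − 877/28118·(0.974200+0.925300))/(1+877/28118) = 9123/10000 ≈ 0.912300
step 4 [2y] zero: DF = P = 8847/10000 ≈ 0.884700
step 5 [2.5y] bond c/2=13/400: DF=(4043083/4000000 − 13/400·(0.974200+0.925300+0.912300+0.884700))/(1+13/400) = 4313/5000 ≈ 0.862600
step 6 [3y] zero: DF = P = 4247/5000 ≈ 0.849400
step 7 [3.5y] swap r/2=228/8927: DF=(1 − 228/8927·(0.974200+0.925300+0.912300+0.884700+0.862600+0.849400))/(1+228/8927) = 2101/2500 ≈ 0.840400
step 8 [4y] swap r/2=2033/70456: DF=(1 − 2033/70456·(0.974200+0.925300+0.912300+0.884700+0.862600+0.849400+0.840400))/(1+2033/70456) = 7967/10000 ≈ 0.796700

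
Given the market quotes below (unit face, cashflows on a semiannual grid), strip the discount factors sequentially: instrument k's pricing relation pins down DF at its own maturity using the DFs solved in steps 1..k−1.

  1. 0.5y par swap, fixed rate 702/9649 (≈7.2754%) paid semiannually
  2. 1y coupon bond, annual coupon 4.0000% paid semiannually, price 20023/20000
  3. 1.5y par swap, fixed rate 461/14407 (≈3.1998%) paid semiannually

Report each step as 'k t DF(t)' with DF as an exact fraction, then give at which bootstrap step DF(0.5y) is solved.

1 1/2 9649/10000
2 1 4813/5000
3 3/2 9539/10000
DF(0.5y) is solved at step 1

step 1 [0.5y] swap r/2=351/9649: DF=(1 − 351/9649·(0))/(1+351/9649) = 9649/10000 ≈ 0.964900
step 2 [1y] bond c/2=1/50: DF=(20023/20000 − 1/50·(0.964900))/(1+1/50) = 4813/5000 ≈ 0.962600
step 3 [1.5y] swap r/2=461/28814: DF=(1 − 461/28814·(0.964900+0.962600))/(1+461/28814) = 9539/10000 ≈ 0.953900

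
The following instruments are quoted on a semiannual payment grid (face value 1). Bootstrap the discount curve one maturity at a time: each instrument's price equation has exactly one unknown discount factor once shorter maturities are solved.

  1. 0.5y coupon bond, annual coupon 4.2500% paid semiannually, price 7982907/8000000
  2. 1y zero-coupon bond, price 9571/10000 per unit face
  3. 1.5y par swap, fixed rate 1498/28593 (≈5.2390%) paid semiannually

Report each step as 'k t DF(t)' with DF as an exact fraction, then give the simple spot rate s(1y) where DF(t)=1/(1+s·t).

step 1 [0.5y] bond c/2=17/800: DF=(7982907/8000000 − 17/800·(0))/(1+17/800) = 9771/10000 ≈ 0.977100
step 2 [1y] zero: DF = P = 9571/10000 ≈ 0.957100
step 3 [1.5y] swap r/2=749/28593: DF=(1 − 749/28593·(0.977100+0.957100))/(1+749/28593) = 9251/10000 ≈ 0.925100

1 1/2 9771/10000
2 1 9571/10000
3 3/2 9251/10000
s(1y) = (1/(9571/10000) − 1)/(1) = 429/9571 ≈ 4.4823%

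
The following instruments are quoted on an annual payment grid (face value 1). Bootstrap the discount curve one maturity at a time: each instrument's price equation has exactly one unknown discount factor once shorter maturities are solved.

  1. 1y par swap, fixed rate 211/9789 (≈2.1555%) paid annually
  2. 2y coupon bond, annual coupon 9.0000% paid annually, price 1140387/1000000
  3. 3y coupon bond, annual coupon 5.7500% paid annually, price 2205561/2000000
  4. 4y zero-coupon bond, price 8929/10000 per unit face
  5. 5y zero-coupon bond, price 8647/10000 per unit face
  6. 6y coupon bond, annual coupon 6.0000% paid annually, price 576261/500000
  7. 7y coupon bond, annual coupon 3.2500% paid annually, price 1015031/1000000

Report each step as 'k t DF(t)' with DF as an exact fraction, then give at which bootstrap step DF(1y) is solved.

1 1 9789/10000
2 2 4827/5000
3 3 9371/10000
4 4 8929/10000
5 5 8647/10000
6 6 8247/10000
7 7 8111/10000
DF(1y) is solved at step 1

step 1 [1y] swap r/1=211/9789: DF=(1 − 211/9789·(0))/(1+211/9789) = 9789/10000 ≈ 0.978900
step 2 [2y] bond c/1=9/100: DF=(1140387/1000000 − 9/100·(0.978900))/(1+9/100) = 4827/5000 ≈ 0.965400
step 3 [3y] bond c/1=23/400: DF=(2205561/2000000 − 23/400·(0.978900+0.965400))/(1+23/400) = 9371/10000 ≈ 0.937100
step 4 [4y] zero: DF = P = 8929/10000 ≈ 0.892900
step 5 [5y] zero: DF = P = 8647/10000 ≈ 0.864700
step 6 [6y] bond c/1=3/50: DF=(576261/500000 − 3/50·(0.978900+0.965400+0.937100+0.892900+0.864700))/(1+3/50) = 8247/10000 ≈ 0.824700
step 7 [7y] bond c/1=13/400: DF=(1015031/1000000 − 13/400·(0.978900+0.965400+0.937100+0.892900+0.864700+0.824700))/(1+13/400) = 8111/10000 ≈ 0.811100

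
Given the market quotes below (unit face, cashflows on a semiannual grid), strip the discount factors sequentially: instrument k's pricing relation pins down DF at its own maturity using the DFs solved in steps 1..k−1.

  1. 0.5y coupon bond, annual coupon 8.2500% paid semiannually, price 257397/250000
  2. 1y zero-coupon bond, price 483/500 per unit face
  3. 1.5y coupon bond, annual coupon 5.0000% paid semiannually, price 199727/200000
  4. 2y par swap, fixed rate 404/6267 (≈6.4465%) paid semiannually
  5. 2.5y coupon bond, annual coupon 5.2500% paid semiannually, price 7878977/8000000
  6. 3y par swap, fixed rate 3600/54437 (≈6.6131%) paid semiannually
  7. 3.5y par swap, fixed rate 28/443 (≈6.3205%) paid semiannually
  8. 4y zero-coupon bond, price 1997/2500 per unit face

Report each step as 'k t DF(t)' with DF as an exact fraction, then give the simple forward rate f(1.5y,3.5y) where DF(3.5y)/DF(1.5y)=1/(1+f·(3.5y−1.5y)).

step 1 [0.5y] bond c/2=33/800: DF=(257397/250000 − 33/800·(0))/(1+33/800) = 618/625 ≈ 0.988800
step 2 [1y] zero: DF = P = 483/500 ≈ 0.966000
step 3 [1.5y] bond c/2=1/40: DF=(199727/200000 − 1/40·(0.988800+0.966000))/(1+1/40) = 4633/5000 ≈ 0.926600
step 4 [2y] swap r/2=202/6267: DF=(1 − 202/6267·(0.988800+0.966000+0.926600))/(1+202/6267) = 2197/2500 ≈ 0.878800
step 5 [2.5y] bond c/2=21/800: DF=(7878977/8000000 − 21/800·(0.988800+0.966000+0.926600+0.878800))/(1+21/800) = 1727/2000 ≈ 0.863500
step 6 [3y] swap r/2=1800/54437: DF=(1 − 1800/54437·(0.988800+0.966000+0.926600+0.878800+0.863500))/(1+1800/54437) = 41/50 ≈ 0.820000
step 7 [3.5y] swap r/2=14/443: DF=(1 − 14/443·(0.988800+0.966000+0.926600+0.878800+0.863500+0.820000))/(1+14/443) = 4013/5000 ≈ 0.802600
step 8 [4y] zero: DF = P = 1997/2500 ≈ 0.798800

1 1/2 618/625
2 1 483/500
3 3/2 4633/5000
4 2 2197/2500
5 5/2 1727/2000
6 3 41/50
7 7/2 4013/5000
8 4 1997/2500
f(1.5y,3.5y) = ((4633/5000)/(4013/5000) − 1)/(2) = 310/4013 ≈ 7.7249%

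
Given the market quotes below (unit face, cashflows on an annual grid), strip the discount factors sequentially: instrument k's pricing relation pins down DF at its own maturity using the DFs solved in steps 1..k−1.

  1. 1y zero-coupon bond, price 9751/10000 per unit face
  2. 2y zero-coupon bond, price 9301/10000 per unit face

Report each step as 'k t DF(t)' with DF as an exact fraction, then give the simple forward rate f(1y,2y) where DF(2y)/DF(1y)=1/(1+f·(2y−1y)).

step 1 [1y] zero: DF = P = 9751/10000 ≈ 0.975100
step 2 [2y] zero: DF = P = 9301/10000 ≈ 0.930100

1 1 9751/10000
2 2 9301/10000
f(1y,2y) = ((9751/10000)/(9301/10000) − 1)/(1) = 450/9301 ≈ 4.8382%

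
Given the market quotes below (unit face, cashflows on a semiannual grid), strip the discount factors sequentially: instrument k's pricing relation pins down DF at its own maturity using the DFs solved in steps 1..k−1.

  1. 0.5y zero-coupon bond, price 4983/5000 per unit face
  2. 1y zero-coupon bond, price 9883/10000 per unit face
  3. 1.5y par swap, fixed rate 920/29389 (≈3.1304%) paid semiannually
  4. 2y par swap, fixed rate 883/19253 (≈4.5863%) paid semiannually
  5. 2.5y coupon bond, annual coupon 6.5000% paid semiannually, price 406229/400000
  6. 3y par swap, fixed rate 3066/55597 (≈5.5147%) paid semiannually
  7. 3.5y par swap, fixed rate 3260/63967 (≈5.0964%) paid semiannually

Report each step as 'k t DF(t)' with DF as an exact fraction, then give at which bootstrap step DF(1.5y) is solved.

1 1/2 4983/5000
2 1 9883/10000
3 3/2 477/500
4 2 9117/10000
5 5/2 539/625
6 3 8467/10000
7 7/2 837/1000
DF(1.5y) is solved at step 3

step 1 [0.5y] zero: DF = P = 4983/5000 ≈ 0.996600
step 2 [1y] zero: DF = P = 9883/10000 ≈ 0.988300
step 3 [1.5y] swap r/2=460/29389: DF=(1 − 460/29389·(0.996600+0.988300))/(1+460/29389) = 477/500 ≈ 0.954000
step 4 [2y] swap r/2=883/38506: DF=(1 − 883/38506·(0.996600+0.988300+0.954000))/(1+883/38506) = 9117/10000 ≈ 0.911700
step 5 [2.5y] bond c/2=13/400: DF=(406229/400000 − 13/400·(0.996600+0.988300+0.954000+0.911700))/(1+13/400) = 539/625 ≈ 0.862400
step 6 [3y] swap r/2=1533/55597: DF=(1 − 1533/55597·(0.996600+0.988300+0.954000+0.911700+0.862400))/(1+1533/55597) = 8467/10000 ≈ 0.846700
step 7 [3.5y] swap r/2=1630/63967: DF=(1 − 1630/63967·(0.996600+0.988300+0.954000+0.911700+0.862400+0.846700))/(1+1630/63967) = 837/1000 ≈ 0.837000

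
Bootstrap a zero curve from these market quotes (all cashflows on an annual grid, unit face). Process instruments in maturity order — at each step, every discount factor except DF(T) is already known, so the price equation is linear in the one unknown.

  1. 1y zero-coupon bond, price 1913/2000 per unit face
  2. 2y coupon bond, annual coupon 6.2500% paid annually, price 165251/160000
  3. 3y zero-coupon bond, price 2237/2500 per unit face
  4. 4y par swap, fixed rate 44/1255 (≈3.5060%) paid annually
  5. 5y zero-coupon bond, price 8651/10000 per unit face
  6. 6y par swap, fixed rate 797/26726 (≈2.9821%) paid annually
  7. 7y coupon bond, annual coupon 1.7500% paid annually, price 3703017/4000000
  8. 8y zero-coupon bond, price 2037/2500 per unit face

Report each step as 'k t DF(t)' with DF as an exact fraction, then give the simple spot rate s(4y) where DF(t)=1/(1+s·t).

step 1 [1y] zero: DF = P = 1913/2000 ≈ 0.956500
step 2 [2y] bond c/1=1/16: DF=(165251/160000 − 1/16·(0.956500))/(1+1/16) = 4579/5000 ≈ 0.915800
step 3 [3y] zero: DF = P = 2237/2500 ≈ 0.894800
step 4 [4y] swap r/1=44/1255: DF=(1 − 44/1255·(0.956500+0.915800+0.894800))/(1+44/1255) = 2181/2500 ≈ 0.872400
step 5 [5y] zero: DF = P = 8651/10000 ≈ 0.865100
step 6 [6y] swap r/1=797/26726: DF=(1 − 797/26726·(0.956500+0.915800+0.894800+0.872400+0.865100))/(1+797/26726) = 4203/5000 ≈ 0.840600
step 7 [7y] bond c/1=7/400: DF=(3703017/4000000 − 7/400·(0.956500+0.915800+0.894800+0.872400+0.865100+0.840600))/(1+7/400) = 8179/10000 ≈ 0.817900
step 8 [8y] zero: DF = P = 2037/2500 ≈ 0.814800

1 1 1913/2000
2 2 4579/5000
3 3 2237/2500
4 4 2181/2500
5 5 8651/10000
6 6 4203/5000
7 7 8179/10000
8 8 2037/2500
s(4y) = (1/(2181/2500) − 1)/(4) = 319/8724 ≈ 3.6566%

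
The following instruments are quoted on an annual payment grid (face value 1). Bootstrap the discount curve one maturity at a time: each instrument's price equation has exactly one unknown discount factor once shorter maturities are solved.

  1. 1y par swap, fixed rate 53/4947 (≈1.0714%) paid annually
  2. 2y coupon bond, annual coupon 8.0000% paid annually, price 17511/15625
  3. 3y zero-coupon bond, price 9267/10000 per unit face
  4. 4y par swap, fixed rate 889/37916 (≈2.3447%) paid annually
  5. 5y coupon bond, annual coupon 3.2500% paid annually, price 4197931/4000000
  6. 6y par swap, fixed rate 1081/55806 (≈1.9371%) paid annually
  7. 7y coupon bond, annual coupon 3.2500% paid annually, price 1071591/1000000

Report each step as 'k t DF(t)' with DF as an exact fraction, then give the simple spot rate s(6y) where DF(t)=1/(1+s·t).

step 1 [1y] swap r/1=53/4947: DF=(1 − 53/4947·(0))/(1+53/4947) = 4947/5000 ≈ 0.989400
step 2 [2y] bond c/1=2/25: DF=(17511/15625 − 2/25·(0.989400))/(1+2/25) = 2411/2500 ≈ 0.964400
step 3 [3y] zero: DF = P = 9267/10000 ≈ 0.926700
step 4 [4y] swap r/1=889/37916: DF=(1 − 889/37916·(0.989400+0.964400+0.926700))/(1+889/37916) = 9111/10000 ≈ 0.911100
step 5 [5y] bond c/1=13/400: DF=(4197931/4000000 − 13/400·(0.989400+0.964400+0.926700+0.911100))/(1+13/400) = 8971/10000 ≈ 0.897100
step 6 [6y] swap r/1=1081/55806: DF=(1 − 1081/55806·(0.989400+0.964400+0.926700+0.911100+0.897100))/(1+1081/55806) = 8919/10000 ≈ 0.891900
step 7 [7y] bond c/1=13/400: DF=(1071591/1000000 − 13/400·(0.989400+0.964400+0.926700+0.911100+0.897100+0.891900))/(1+13/400) = 4311/5000 ≈ 0.862200

1 1 4947/5000
2 2 2411/2500
3 3 9267/10000
4 4 9111/10000
5 5 8971/10000
6 6 8919/10000
7 7 4311/5000
s(6y) = (1/(8919/10000) − 1)/(6) = 1081/53514 ≈ 2.0200%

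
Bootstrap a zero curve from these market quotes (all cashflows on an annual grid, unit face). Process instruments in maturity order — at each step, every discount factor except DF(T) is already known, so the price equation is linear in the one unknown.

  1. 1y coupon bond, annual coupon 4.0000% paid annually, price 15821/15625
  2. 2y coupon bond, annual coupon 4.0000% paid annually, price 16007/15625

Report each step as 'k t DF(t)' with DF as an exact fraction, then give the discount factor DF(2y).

step 1 [1y] bond c/1=1/25: DF=(15821/15625 − 1/25·(0))/(1+1/25) = 1217/1250 ≈ 0.973600
step 2 [2y] bond c/1=1/25: DF=(16007/15625 − 1/25·(0.973600))/(1+1/25) = 2369/2500 ≈ 0.947600

1 1 1217/1250
2 2 2369/2500
DF(2y) = 2369/2500 ≈ 0.947600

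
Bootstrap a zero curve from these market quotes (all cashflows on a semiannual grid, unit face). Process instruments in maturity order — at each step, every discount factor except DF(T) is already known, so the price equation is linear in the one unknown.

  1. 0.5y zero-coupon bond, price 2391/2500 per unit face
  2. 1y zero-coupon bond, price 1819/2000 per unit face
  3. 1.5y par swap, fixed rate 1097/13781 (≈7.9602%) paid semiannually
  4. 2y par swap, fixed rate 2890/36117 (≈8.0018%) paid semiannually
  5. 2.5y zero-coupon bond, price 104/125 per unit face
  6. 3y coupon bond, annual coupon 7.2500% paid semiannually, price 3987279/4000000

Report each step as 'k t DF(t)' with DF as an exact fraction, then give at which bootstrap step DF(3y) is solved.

1 1/2 2391/2500
2 1 1819/2000
3 3/2 8903/10000
4 2 1711/2000
5 5/2 104/125
6 3 1613/2000
DF(3y) is solved at step 6

step 1 [0.5y] zero: DF = P = 2391/2500 ≈ 0.956400
step 2 [1y] zero: DF = P = 1819/2000 ≈ 0.909500
step 3 [1.5y] swap r/2=1097/27562: DF=(1 − 1097/27562·(0.956400+0.909500))/(1+1097/27562) = 8903/10000 ≈ 0.890300
step 4 [2y] swap r/2=1445/36117: DF=(1 − 1445/36117·(0.956400+0.909500+0.890300))/(1+1445/36117) = 1711/2000 ≈ 0.855500
step 5 [2.5y] zero: DF = P = 104/125 ≈ 0.832000
step 6 [3y] bond c/2=29/800: DF=(3987279/4000000 − 29/800·(0.956400+0.909500+0.890300+0.855500+0.832000))/(1+29/800) = 1613/2000 ≈ 0.806500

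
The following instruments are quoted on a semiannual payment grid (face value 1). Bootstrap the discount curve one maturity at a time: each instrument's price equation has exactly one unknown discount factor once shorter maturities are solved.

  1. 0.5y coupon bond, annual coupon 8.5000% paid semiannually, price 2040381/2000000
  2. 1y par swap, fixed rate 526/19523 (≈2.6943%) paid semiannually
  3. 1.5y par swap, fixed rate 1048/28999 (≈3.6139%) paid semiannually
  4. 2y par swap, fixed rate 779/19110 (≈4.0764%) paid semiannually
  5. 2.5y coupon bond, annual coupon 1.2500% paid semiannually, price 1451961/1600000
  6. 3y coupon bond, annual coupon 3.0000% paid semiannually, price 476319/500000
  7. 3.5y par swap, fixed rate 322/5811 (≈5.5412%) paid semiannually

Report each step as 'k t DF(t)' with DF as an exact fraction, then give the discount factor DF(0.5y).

1 1/2 4893/5000
2 1 9737/10000
3 3/2 2369/2500
4 2 9221/10000
5 5/2 8781/10000
6 3 8691/10000
7 7/2 8229/10000
DF(0.5y) = 4893/5000 ≈ 0.978600

step 1 [0.5y] bond c/2=17/400: DF=(2040381/2000000 − 17/400·(0))/(1+17/400) = 4893/5000 ≈ 0.978600
step 2 [1y] swap r/2=263/19523: DF=(1 − 263/19523·(0.978600))/(1+263/19523) = 9737/10000 ≈ 0.973700
step 3 [1.5y] swap r/2=524/28999: DF=(1 − 524/28999·(0.978600+0.973700))/(1+524/28999) = 2369/2500 ≈ 0.947600
step 4 [2y] swap r/2=779/38220: DF=(1 − 779/38220·(0.978600+0.973700+0.947600))/(1+779/38220) = 9221/10000 ≈ 0.922100
step 5 [2.5y] bond c/2=1/160: DF=(1451961/1600000 − 1/160·(0.978600+0.973700+0.947600+0.922100))/(1+1/160) = 8781/10000 ≈ 0.878100
step 6 [3y] bond c/2=3/200: DF=(476319/500000 − 3/200·(0.978600+0.973700+0.947600+0.922100+0.878100))/(1+3/200) = 8691/10000 ≈ 0.869100
step 7 [3.5y] swap r/2=161/5811: DF=(1 − 161/5811·(0.978600+0.973700+0.947600+0.922100+0.878100+0.869100))/(1+161/5811) = 8229/10000 ≈ 0.822900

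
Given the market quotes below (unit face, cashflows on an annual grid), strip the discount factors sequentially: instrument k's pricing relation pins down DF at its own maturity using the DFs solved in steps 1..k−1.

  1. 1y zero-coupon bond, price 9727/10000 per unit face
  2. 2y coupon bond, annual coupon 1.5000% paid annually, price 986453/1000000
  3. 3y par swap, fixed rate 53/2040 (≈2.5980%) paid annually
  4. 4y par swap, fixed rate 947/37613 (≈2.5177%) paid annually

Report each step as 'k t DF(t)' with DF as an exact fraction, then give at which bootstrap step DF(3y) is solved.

1 1 9727/10000
2 2 383/400
3 3 4629/5000
4 4 9053/10000
DF(3y) is solved at step 3

step 1 [1y] zero: DF = P = 9727/10000 ≈ 0.972700
step 2 [2y] bond c/1=3/200: DF=(986453/1000000 − 3/200·(0.972700))/(1+3/200) = 383/400 ≈ 0.957500
step 3 [3y] swap r/1=53/2040: DF=(1 − 53/2040·(0.972700+0.957500))/(1+53/2040) = 4629/5000 ≈ 0.925800
step 4 [4y] swap r/1=947/37613: DF=(1 − 947/37613·(0.972700+0.957500+0.925800))/(1+947/37613) = 9053/10000 ≈ 0.905300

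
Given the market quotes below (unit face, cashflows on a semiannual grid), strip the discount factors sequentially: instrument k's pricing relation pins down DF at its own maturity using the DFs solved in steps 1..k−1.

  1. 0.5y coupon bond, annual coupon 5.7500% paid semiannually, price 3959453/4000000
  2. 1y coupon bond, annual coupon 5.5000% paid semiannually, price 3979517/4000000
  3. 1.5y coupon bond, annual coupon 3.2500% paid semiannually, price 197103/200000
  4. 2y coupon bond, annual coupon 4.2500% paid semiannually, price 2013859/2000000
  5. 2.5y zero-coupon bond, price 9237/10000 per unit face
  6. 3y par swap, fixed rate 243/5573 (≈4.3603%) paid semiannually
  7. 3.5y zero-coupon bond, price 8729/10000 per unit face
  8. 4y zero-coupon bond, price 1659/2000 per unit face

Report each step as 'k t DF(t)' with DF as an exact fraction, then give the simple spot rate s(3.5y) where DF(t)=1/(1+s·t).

1 1/2 4811/5000
2 1 377/400
3 3/2 9393/10000
4 2 2317/2500
5 5/2 9237/10000
6 3 1757/2000
7 7/2 8729/10000
8 4 1659/2000
s(3.5y) = (1/(8729/10000) − 1)/(7/2) = 2542/61103 ≈ 4.1602%

step 1 [0.5y] bond c/2=23/800: DF=(3959453/4000000 − 23/800·(0))/(1+23/800) = 4811/5000 ≈ 0.962200
step 2 [1y] bond c/2=11/400: DF=(3979517/4000000 − 11/400·(0.962200))/(1+11/400) = 377/400 ≈ 0.942500
step 3 [1.5y] bond c/2=13/800: DF=(197103/200000 − 13/800·(0.962200+0.942500))/(1+13/800) = 9393/10000 ≈ 0.939300
step 4 [2y] bond c/2=17/800: DF=(2013859/2000000 − 17/800·(0.962200+0.942500+0.939300))/(1+17/800) = 2317/2500 ≈ 0.926800
step 5 [2.5y] zero: DF = P = 9237/10000 ≈ 0.923700
step 6 [3y] swap r/2=243/11146: DF=(1 − 243/11146·(0.962200+0.942500+0.939300+0.926800+0.923700))/(1+243/11146) = 1757/2000 ≈ 0.878500
step 7 [3.5y] zero: DF = P = 8729/10000 ≈ 0.872900
step 8 [4y] zero: DF = P = 1659/2000 ≈ 0.829500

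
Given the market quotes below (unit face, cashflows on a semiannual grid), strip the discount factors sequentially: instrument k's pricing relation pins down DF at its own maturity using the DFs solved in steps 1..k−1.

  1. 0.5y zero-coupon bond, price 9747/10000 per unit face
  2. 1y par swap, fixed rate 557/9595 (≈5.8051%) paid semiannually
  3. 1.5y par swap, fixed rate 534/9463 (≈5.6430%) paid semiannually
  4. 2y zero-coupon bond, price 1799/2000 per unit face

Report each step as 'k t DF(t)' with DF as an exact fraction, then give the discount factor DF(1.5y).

1 1/2 9747/10000
2 1 9443/10000
3 3/2 9199/10000
4 2 1799/2000
DF(1.5y) = 9199/10000 ≈ 0.919900

step 1 [0.5y] zero: DF = P = 9747/10000 ≈ 0.974700
step 2 [1y] swap r/2=557/19190: DF=(1 − 557/19190·(0.974700))/(1+557/19190) = 9443/10000 ≈ 0.944300
step 3 [1.5y] swap r/2=267/9463: DF=(1 − 267/9463·(0.974700+0.944300))/(1+267/9463) = 9199/10000 ≈ 0.919900
step 4 [2y] zero: DF = P = 1799/2000 ≈ 0.899500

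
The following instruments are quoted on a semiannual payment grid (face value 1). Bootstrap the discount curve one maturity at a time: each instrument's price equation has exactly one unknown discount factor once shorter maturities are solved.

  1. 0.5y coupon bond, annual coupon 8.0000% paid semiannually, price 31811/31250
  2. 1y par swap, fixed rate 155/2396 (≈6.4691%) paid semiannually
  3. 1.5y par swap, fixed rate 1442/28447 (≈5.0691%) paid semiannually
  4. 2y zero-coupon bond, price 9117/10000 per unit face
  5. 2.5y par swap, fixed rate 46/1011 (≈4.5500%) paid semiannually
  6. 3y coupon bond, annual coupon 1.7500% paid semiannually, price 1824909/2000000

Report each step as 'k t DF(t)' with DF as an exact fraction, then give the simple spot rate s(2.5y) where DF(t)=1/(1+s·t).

1 1/2 2447/2500
2 1 469/500
3 3/2 9279/10000
4 2 9117/10000
5 5/2 4471/5000
6 3 4321/5000
s(2.5y) = (1/(4471/5000) − 1)/(5/2) = 1058/22355 ≈ 4.7327%

step 1 [0.5y] bond c/2=1/25: DF=(31811/31250 − 1/25·(0))/(1+1/25) = 2447/2500 ≈ 0.978800
step 2 [1y] swap r/2=155/4792: DF=(1 − 155/4792·(0.978800))/(1+155/4792) = 469/500 ≈ 0.938000
step 3 [1.5y] swap r/2=721/28447: DF=(1 − 721/28447·(0.978800+0.938000))/(1+721/28447) = 9279/10000 ≈ 0.927900
step 4 [2y] zero: DF = P = 9117/10000 ≈ 0.911700
step 5 [2.5y] swap r/2=23/1011: DF=(1 − 23/1011·(0.978800+0.938000+0.927900+0.911700))/(1+23/1011) = 4471/5000 ≈ 0.894200
step 6 [3y] bond c/2=7/800: DF=(1824909/2000000 − 7/800·(0.978800+0.938000+0.927900+0.911700+0.894200))/(1+7/800) = 4321/5000 ≈ 0.864200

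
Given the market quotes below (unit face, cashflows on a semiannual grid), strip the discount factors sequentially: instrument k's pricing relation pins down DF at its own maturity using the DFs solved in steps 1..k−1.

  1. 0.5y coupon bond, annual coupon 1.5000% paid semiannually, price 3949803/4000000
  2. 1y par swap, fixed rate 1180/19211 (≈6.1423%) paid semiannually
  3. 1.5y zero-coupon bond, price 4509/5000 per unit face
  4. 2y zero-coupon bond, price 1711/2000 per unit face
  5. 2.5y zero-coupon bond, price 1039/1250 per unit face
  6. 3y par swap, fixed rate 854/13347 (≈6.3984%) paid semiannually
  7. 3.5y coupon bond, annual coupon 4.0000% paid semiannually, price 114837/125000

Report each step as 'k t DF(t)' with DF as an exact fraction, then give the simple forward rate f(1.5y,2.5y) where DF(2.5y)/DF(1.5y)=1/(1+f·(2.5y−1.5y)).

1 1/2 9801/10000
2 1 941/1000
3 3/2 4509/5000
4 2 1711/2000
5 5/2 1039/1250
6 3 2073/2500
7 7/2 199/250
f(1.5y,2.5y) = ((4509/5000)/(1039/1250) − 1)/(1) = 353/4156 ≈ 8.4937%

step 1 [0.5y] bond c/2=3/400: DF=(3949803/4000000 − 3/400·(0))/(1+3/400) = 9801/10000 ≈ 0.980100
step 2 [1y] swap r/2=590/19211: DF=(1 − 590/19211·(0.980100))/(1+590/19211) = 941/1000 ≈ 0.941000
step 3 [1.5y] zero: DF = P = 4509/5000 ≈ 0.901800
step 4 [2y] zero: DF = P = 1711/2000 ≈ 0.855500
step 5 [2.5y] zero: DF = P = 1039/1250 ≈ 0.831200
step 6 [3y] swap r/2=427/13347: DF=(1 − 427/13347·(0.980100+0.941000+0.901800+0.855500+0.831200))/(1+427/13347) = 2073/2500 ≈ 0.829200
step 7 [3.5y] bond c/2=1/50: DF=(114837/125000 − 1/50·(0.980100+0.941000+0.901800+0.855500+0.831200+0.829200))/(1+1/50) = 199/250 ≈ 0.796000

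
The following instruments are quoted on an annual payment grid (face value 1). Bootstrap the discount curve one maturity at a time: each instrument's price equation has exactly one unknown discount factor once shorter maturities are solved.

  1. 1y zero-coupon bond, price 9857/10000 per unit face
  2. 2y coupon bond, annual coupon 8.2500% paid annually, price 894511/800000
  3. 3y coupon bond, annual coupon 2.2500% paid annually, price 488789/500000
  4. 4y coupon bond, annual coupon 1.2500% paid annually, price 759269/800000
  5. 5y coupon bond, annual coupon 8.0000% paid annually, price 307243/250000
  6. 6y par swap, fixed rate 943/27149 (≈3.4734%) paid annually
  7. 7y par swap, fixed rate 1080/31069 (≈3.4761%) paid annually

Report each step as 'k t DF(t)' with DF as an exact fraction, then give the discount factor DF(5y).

step 1 [1y] zero: DF = P = 9857/10000 ≈ 0.985700
step 2 [2y] bond c/1=33/400: DF=(894511/800000 − 33/400·(0.985700))/(1+33/400) = 4789/5000 ≈ 0.957800
step 3 [3y] bond c/1=9/400: DF=(488789/500000 − 9/400·(0.985700+0.957800))/(1+9/400) = 9133/10000 ≈ 0.913300
step 4 [4y] bond c/1=1/80: DF=(759269/800000 − 1/80·(0.985700+0.957800+0.913300))/(1+1/80) = 9021/10000 ≈ 0.902100
step 5 [5y] bond c/1=2/25: DF=(307243/250000 − 2/25·(0.985700+0.957800+0.913300+0.902100))/(1+2/25) = 1719/2000 ≈ 0.859500
step 6 [6y] swap r/1=943/27149: DF=(1 − 943/27149·(0.985700+0.957800+0.913300+0.902100+0.859500))/(1+943/27149) = 4057/5000 ≈ 0.811400
step 7 [7y] swap r/1=1080/31069: DF=(1 − 1080/31069·(0.985700+0.957800+0.913300+0.902100+0.859500+0.811400))/(1+1080/31069) = 98/125 ≈ 0.784000

1 1 9857/10000
2 2 4789/5000
3 3 9133/10000
4 4 9021/10000
5 5 1719/2000
6 6 4057/5000
7 7 98/125
DF(5y) = 1719/2000 ≈ 0.859500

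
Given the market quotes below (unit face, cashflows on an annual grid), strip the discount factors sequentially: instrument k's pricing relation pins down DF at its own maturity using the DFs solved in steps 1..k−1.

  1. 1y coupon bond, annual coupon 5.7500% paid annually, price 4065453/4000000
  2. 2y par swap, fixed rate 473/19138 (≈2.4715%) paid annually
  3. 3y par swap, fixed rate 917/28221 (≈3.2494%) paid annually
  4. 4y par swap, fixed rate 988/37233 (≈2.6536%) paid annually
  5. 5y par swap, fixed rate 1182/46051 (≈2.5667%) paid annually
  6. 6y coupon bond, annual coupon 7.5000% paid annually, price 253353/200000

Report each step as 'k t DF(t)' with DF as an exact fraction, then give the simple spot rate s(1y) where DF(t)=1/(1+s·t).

1 1 9611/10000
2 2 9527/10000
3 3 9083/10000
4 4 2253/2500
5 5 4409/5000
6 6 8571/10000
s(1y) = (1/(9611/10000) − 1)/(1) = 389/9611 ≈ 4.0474%

step 1 [1y] bond c/1=23/400: DF=(4065453/4000000 − 23/400·(0))/(1+23/400) = 9611/10000 ≈ 0.961100
step 2 [2y] swap r/1=473/19138: DF=(1 − 473/19138·(0.961100))/(1+473/19138) = 9527/10000 ≈ 0.952700
step 3 [3y] swap r/1=917/28221: DF=(1 − 917/28221·(0.961100+0.952700))/(1+917/28221) = 9083/10000 ≈ 0.908300
step 4 [4y] swap r/1=988/37233: DF=(1 − 988/37233·(0.961100+0.952700+0.908300))/(1+988/37233) = 2253/2500 ≈ 0.901200
step 5 [5y] swap r/1=1182/46051: DF=(1 − 1182/46051·(0.961100+0.952700+0.908300+0.901200))/(1+1182/46051) = 4409/5000 ≈ 0.881800
step 6 [6y] bond c/1=3/40: DF=(253353/200000 − 3/40·(0.961100+0.952700+0.908300+0.901200+0.881800))/(1+3/40) = 8571/10000 ≈ 0.857100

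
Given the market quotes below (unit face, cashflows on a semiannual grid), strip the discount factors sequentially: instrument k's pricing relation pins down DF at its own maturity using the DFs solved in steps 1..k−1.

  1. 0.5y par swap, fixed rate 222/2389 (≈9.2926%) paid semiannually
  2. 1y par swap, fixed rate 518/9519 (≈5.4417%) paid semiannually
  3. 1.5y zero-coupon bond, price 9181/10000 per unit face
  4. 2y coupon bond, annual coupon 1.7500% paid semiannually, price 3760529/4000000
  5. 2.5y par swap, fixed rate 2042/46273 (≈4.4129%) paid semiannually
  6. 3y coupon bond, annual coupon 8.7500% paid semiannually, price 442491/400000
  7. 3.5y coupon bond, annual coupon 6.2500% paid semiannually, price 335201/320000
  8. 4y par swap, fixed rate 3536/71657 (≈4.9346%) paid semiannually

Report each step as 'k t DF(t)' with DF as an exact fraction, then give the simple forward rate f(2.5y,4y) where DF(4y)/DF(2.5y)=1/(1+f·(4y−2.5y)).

step 1 [0.5y] swap r/2=111/2389: DF=(1 − 111/2389·(0))/(1+111/2389) = 2389/2500 ≈ 0.955600
step 2 [1y] swap r/2=259/9519: DF=(1 − 259/9519·(0.955600))/(1+259/9519) = 4741/5000 ≈ 0.948200
step 3 [1.5y] zero: DF = P = 9181/10000 ≈ 0.918100
step 4 [2y] bond c/2=7/800: DF=(3760529/4000000 − 7/800·(0.955600+0.948200+0.918100))/(1+7/800) = 363/400 ≈ 0.907500
step 5 [2.5y] swap r/2=1021/46273: DF=(1 − 1021/46273·(0.955600+0.948200+0.918100+0.907500))/(1+1021/46273) = 8979/10000 ≈ 0.897900
step 6 [3y] bond c/2=7/160: DF=(442491/400000 − 7/160·(0.955600+0.948200+0.918100+0.907500+0.897900))/(1+7/160) = 8659/10000 ≈ 0.865900
step 7 [3.5y] bond c/2=1/32: DF=(335201/320000 − 1/32·(0.955600+0.948200+0.918100+0.907500+0.897900+0.865900))/(1+1/32) = 8493/10000 ≈ 0.849300
step 8 [4y] swap r/2=1768/71657: DF=(1 − 1768/71657·(0.955600+0.948200+0.918100+0.907500+0.897900+0.865900+0.849300))/(1+1768/71657) = 1029/1250 ≈ 0.823200

1 1/2 2389/2500
2 1 4741/5000
3 3/2 9181/10000
4 2 363/400
5 5/2 8979/10000
6 3 8659/10000
7 7/2 8493/10000
8 4 1029/1250
f(2.5y,4y) = ((8979/10000)/(1029/1250) − 1)/(3/2) = 83/1372 ≈ 6.0496%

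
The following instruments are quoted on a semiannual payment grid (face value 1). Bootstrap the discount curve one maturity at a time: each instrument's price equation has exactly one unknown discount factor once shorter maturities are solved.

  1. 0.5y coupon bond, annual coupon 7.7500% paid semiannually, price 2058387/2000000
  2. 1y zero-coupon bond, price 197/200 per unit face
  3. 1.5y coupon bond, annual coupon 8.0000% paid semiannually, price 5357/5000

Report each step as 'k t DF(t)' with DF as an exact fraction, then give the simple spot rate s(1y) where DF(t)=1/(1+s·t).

step 1 [0.5y] bond c/2=31/800: DF=(2058387/2000000 − 31/800·(0))/(1+31/800) = 2477/2500 ≈ 0.990800
step 2 [1y] zero: DF = P = 197/200 ≈ 0.985000
step 3 [1.5y] bond c/2=1/25: DF=(5357/5000 − 1/25·(0.990800+0.985000))/(1+1/25) = 4771/5000 ≈ 0.954200

1 1/2 2477/2500
2 1 197/200
3 3/2 4771/5000
s(1y) = (1/(197/200) − 1)/(1) = 3/197 ≈ 1.5228%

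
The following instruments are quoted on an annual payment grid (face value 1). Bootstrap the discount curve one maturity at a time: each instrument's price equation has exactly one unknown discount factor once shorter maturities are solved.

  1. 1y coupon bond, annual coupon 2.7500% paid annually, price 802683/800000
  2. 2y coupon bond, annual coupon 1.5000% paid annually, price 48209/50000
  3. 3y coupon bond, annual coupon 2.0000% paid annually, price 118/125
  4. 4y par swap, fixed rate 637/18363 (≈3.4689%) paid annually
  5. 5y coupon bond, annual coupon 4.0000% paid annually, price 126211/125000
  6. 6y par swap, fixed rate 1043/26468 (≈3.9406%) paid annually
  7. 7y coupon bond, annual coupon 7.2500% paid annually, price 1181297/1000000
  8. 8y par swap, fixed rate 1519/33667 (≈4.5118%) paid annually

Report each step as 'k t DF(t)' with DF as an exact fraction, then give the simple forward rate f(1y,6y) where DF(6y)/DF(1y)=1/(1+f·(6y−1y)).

1 1 1953/2000
2 2 1871/2000
3 3 111/125
4 4 4363/5000
5 5 1037/1250
6 6 3957/5000
7 7 1859/2500
8 8 3481/5000
f(1y,6y) = ((1953/2000)/(3957/5000) − 1)/(5) = 617/13190 ≈ 4.6778%

step 1 [1y] bond c/1=11/400: DF=(802683/800000 − 11/400·(0))/(1+11/400) = 1953/2000 ≈ 0.976500
step 2 [2y] bond c/1=3/200: DF=(48209/50000 − 3/200·(0.976500))/(1+3/200) = 1871/2000 ≈ 0.935500
step 3 [3y] bond c/1=1/50: DF=(118/125 − 1/50·(0.976500+0.935500))/(1+1/50) = 111/125 ≈ 0.888000
step 4 [4y] swap r/1=637/18363: DF=(1 − 637/18363·(0.976500+0.935500+0.888000))/(1+637/18363) = 4363/5000 ≈ 0.872600
step 5 [5y] bond c/1=1/25: DF=(126211/125000 − 1/25·(0.976500+0.935500+0.888000+0.872600))/(1+1/25) = 1037/1250 ≈ 0.829600
step 6 [6y] swap r/1=1043/26468: DF=(1 − 1043/26468·(0.976500+0.935500+0.888000+0.872600+0.829600))/(1+1043/26468) = 3957/5000 ≈ 0.791400
step 7 [7y] bond c/1=29/400: DF=(1181297/1000000 − 29/400·(0.976500+0.935500+0.888000+0.872600+0.829600+0.791400))/(1+29/400) = 1859/2500 ≈ 0.743600
step 8 [8y] swap r/1=1519/33667: DF=(1 − 1519/33667·(0.976500+0.935500+0.888000+0.872600+0.829600+0.791400+0.743600))/(1+1519/33667) = 3481/5000 ≈ 0.696200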